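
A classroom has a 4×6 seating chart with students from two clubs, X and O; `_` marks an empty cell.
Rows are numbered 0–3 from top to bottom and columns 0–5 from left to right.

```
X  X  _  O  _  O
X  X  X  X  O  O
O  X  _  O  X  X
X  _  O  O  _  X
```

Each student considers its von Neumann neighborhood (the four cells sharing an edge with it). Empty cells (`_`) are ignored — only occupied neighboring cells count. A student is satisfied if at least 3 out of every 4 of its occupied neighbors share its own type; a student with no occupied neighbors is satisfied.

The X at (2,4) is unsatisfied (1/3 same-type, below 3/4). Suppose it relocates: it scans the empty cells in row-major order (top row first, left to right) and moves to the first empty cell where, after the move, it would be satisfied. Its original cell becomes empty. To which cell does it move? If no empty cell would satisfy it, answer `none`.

none

Vacating (2,4). Empty cells in order:
  (0,2): 2/3 same-type → still unsatisfied.
  (0,4): 0/3 same-type → still unsatisfied.
  (2,2): 2/4 same-type → still unsatisfied.
  (3,1): 2/3 same-type → still unsatisfied.
  (3,4): 1/2 same-type → still unsatisfied.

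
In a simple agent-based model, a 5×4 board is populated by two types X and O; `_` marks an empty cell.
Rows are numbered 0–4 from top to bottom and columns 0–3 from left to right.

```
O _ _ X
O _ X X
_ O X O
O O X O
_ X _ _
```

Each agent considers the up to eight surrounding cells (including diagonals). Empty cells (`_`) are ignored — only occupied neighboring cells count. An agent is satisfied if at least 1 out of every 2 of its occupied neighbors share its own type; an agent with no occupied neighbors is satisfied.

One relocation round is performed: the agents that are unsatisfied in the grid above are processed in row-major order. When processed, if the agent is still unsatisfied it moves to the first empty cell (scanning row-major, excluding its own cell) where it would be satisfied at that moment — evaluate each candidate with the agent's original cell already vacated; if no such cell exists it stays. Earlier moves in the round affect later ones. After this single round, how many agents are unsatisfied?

Initially unsatisfied (in order): (2,2), (2,3), (3,1), (3,2), (3,3), (4,1).
  (2,2) → (0,2).
  (2,3) → (0,1).
  (3,1): now satisfied by earlier moves; stays.
  (3,2) → (2,3).
  (3,3) → (1,1).
  (4,1) → (2,2).
Resulting grid:
O O X X
O O X X
_ O X X
O O _ _
_ _ _ _
All satisfied now.

0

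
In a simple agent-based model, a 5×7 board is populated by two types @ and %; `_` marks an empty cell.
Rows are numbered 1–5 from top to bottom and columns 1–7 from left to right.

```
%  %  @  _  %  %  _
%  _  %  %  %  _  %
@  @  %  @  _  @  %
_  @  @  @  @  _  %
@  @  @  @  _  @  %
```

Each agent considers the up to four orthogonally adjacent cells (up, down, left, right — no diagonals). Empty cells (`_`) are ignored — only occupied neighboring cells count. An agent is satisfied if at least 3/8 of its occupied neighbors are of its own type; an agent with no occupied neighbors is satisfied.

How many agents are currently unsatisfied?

(1,1)% 2/2 ✓
(1,2)% 1/2 ✓
(1,3)@ 0/2 ✗
(1,5)% 2/2 ✓
(1,6)% 1/1 ✓
(2,1)% 1/2 ✓
(2,3)% 2/3 ✓
(2,4)% 2/3 ✓
(2,5)% 2/2 ✓
(2,7)% 1/1 ✓
(3,1)@ 1/2 ✓
(3,2)@ 2/3 ✓
(3,3)% 1/4 ✗
(3,4)@ 1/3 ✗
(3,6)@ 0/1 ✗
(3,7)% 2/3 ✓
(4,2)@ 3/3 ✓
(4,3)@ 3/4 ✓
(4,4)@ 4/4 ✓
(4,5)@ 1/1 ✓
(4,7)% 2/2 ✓
(5,1)@ 1/1 ✓
(5,2)@ 3/3 ✓
(5,3)@ 3/3 ✓
(5,4)@ 2/2 ✓
(5,6)@ 0/1 ✗
(5,7)% 1/2 ✓
Unsatisfied: (1,3), (3,3), (3,4), (3,6), (5,6) — 5 in total.

5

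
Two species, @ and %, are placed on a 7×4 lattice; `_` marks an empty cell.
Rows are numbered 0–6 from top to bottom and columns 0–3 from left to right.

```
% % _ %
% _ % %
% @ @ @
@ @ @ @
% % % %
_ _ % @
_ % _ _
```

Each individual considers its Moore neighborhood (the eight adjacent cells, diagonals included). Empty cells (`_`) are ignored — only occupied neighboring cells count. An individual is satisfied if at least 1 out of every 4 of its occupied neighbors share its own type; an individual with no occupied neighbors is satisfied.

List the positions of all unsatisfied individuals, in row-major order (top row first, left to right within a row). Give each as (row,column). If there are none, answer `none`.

(5,3)

Row 0: (0,0)% 2/2 ✓ · (0,1)% 3/3 ✓ · (0,3)% 2/2 ✓
Row 1: (1,0)% 3/4 ✓ · (1,2)% 3/6 ✓ · (1,3)% 2/4 ✓
Row 2: (2,0)% 1/4 ✓ · (2,1)@ 4/7 ✓ · (2,2)@ 5/7 ✓ · (2,3)@ 3/5 ✓
Row 3: (3,0)@ 2/5 ✓ · (3,1)@ 4/8 ✓ · (3,2)@ 5/8 ✓ · (3,3)@ 3/5 ✓
Row 4: (4,0)% 1/3 ✓ · (4,1)% 3/6 ✓ · (4,2)% 3/7 ✓ · (4,3)% 2/5 ✓
Row 5: (5,2)% 4/5 ✓ · (5,3)@ 0/3 ✗
Row 6: (6,1)% 1/1 ✓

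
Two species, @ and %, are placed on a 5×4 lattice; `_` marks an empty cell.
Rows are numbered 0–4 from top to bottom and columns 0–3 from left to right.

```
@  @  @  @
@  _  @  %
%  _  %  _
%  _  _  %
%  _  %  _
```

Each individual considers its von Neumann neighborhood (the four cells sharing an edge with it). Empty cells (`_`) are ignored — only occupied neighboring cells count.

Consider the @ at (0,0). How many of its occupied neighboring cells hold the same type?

Occupied neighbors of (0,0): (1,0)=@, (0,1)=@.
Same type (@): 2 of 2.

2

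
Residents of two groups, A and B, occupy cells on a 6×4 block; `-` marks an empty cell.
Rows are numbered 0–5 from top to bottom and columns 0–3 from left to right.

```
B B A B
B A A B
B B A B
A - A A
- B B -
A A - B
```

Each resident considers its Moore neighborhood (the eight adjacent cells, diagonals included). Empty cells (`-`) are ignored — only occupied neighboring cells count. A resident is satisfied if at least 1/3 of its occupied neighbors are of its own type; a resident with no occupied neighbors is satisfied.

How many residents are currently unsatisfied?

4

Row 0: (0,0)B 2/3 satisfied · (0,1)B 2/5 satisfied · (0,2)A 2/5 satisfied · (0,3)B 1/3 satisfied
Row 1: (1,0)B 4/5 satisfied · (1,1)A 3/8 satisfied · (1,2)A 3/8 satisfied · (1,3)B 2/5 satisfied
Row 2: (2,0)B 2/4 satisfied · (2,1)B 2/7 not · (2,2)A 4/7 satisfied · (2,3)B 1/5 not
Row 3: (3,0)A 0/3 not · (3,2)A 2/6 satisfied · (3,3)A 2/4 satisfied
Row 4: (4,1)B 1/5 not · (4,2)B 2/5 satisfied
Row 5: (5,0)A 1/2 satisfied · (5,1)A 1/3 satisfied · (5,3)B 1/1 satisfied
Unsatisfied: (2,1), (2,3), (3,0), (4,1) — 4 in total.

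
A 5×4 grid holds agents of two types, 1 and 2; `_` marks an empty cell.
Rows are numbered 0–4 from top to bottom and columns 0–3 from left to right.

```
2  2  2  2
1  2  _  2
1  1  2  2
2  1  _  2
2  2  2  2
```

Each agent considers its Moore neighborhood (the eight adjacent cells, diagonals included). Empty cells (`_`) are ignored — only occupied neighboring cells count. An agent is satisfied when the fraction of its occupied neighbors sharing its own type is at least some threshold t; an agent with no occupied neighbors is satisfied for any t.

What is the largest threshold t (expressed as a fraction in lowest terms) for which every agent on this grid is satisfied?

2/7

Row 0: (0,0)2 2/3 · (0,1)2 3/4 · (0,2)2 4/4 · (0,3)2 2/2
Row 1: (1,0)1 2/5 · (1,1)2 4/7 · (1,3)2 4/4
Row 2: (2,0)1 3/5 · (2,1)1 3/6 · (2,2)2 4/6 · (2,3)2 3/3
Row 3: (3,0)2 2/5 · (3,1)1 2/7 · (3,3)2 4/4
Row 4: (4,0)2 2/3 · (4,1)2 3/4 · (4,2)2 3/4 · (4,3)2 2/2
The smallest same-type fraction is 2/7 at (3,1), which reduces to 2/7. Any threshold above that leaves this agent unsatisfied.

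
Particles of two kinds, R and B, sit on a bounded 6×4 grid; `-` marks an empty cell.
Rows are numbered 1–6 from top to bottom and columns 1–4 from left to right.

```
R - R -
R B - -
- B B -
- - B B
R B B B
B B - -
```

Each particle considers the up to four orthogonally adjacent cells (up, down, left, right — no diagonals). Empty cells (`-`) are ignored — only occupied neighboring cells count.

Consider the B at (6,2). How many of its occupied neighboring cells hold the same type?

2

Occupied neighbors of (6,2): (5,2)=B, (6,1)=B.
Same type (B): 2 of 2.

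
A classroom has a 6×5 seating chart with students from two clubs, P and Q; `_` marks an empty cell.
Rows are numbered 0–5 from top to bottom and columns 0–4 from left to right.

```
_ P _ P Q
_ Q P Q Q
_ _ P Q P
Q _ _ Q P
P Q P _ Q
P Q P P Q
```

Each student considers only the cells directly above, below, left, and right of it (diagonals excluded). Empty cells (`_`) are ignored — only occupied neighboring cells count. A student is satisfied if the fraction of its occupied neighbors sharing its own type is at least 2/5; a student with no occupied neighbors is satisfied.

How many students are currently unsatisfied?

Row 0: (0,1)P 0/1 unhappy · (0,3)P 0/2 unhappy · (0,4)Q 1/2 ok
Row 1: (1,1)Q 0/2 unhappy · (1,2)P 1/3 unhappy · (1,3)Q 2/4 ok · (1,4)Q 2/3 ok
Row 2: (2,2)P 1/2 ok · (2,3)Q 2/4 ok · (2,4)P 1/3 unhappy
Row 3: (3,0)Q 0/1 unhappy · (3,3)Q 1/2 ok · (3,4)P 1/3 unhappy
Row 4: (4,0)P 1/3 unhappy · (4,1)Q 1/3 unhappy · (4,2)P 1/2 ok · (4,4)Q 1/2 ok
Row 5: (5,0)P 1/2 ok · (5,1)Q 1/3 unhappy · (5,2)P 2/3 ok · (5,3)P 1/2 ok · (5,4)Q 1/2 ok
Unsatisfied: (0,1), (0,3), (1,1), (1,2), (2,4), (3,0), (3,4), (4,0), (4,1), (5,1) — 10 in total.

10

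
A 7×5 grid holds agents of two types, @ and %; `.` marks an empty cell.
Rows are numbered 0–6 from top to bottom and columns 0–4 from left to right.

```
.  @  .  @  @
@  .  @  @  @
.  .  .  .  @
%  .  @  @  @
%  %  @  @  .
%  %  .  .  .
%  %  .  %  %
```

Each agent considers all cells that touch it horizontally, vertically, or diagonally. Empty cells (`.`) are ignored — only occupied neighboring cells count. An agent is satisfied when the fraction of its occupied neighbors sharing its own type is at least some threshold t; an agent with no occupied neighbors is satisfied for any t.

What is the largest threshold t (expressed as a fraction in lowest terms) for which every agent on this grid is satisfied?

3/5

(0,1)@ 2/2
(0,3)@ 4/4
(0,4)@ 3/3
(1,0)@ 1/1
(1,2)@ 3/3
(1,3)@ 5/5
(1,4)@ 4/4
(2,4)@ 4/4
(3,0)% 2/2
(3,2)@ 3/4
(3,3)@ 5/5
(3,4)@ 3/3
(4,0)% 4/4
(4,1)% 4/6
(4,2)@ 3/5
(4,3)@ 4/4
(5,0)% 5/5
(5,1)% 5/6
(6,0)% 3/3
(6,1)% 3/3
(6,3)% 1/1
(6,4)% 1/1
The smallest same-type fraction is 3/5 at (4,2), which reduces to 3/5. Any threshold above that leaves this agent unsatisfied.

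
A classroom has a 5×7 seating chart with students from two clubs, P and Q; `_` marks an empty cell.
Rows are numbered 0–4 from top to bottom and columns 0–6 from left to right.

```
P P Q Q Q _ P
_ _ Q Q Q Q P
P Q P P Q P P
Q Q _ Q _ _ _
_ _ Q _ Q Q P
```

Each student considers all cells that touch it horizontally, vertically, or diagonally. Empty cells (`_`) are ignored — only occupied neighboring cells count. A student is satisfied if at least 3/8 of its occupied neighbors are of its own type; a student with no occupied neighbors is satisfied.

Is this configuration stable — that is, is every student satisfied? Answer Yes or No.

No

(0,0)P 1/1 satisfied
(0,1)P 1/3 not
(0,2)Q 3/4 satisfied
(0,3)Q 5/5 satisfied
(0,4)Q 4/4 satisfied
(0,6)P 1/2 satisfied
(1,2)Q 4/7 satisfied
(1,3)Q 6/8 satisfied
(1,4)Q 5/7 satisfied
(1,5)Q 3/7 satisfied
(1,6)P 3/4 satisfied
(2,0)P 0/3 not
(2,1)Q 3/5 satisfied
(2,2)P 1/6 not
(2,3)P 1/6 not
(2,4)Q 4/6 satisfied
(2,5)P 2/5 satisfied
(2,6)P 2/3 satisfied
(3,0)Q 2/3 satisfied
(3,1)Q 3/5 satisfied
(3,3)Q 3/5 satisfied
(4,2)Q 2/2 satisfied
(4,4)Q 2/2 satisfied
(4,5)Q 1/2 satisfied
(4,6)P 0/1 not
For instance (0,1) has only 1/3 same-type neighbors, below 3/8.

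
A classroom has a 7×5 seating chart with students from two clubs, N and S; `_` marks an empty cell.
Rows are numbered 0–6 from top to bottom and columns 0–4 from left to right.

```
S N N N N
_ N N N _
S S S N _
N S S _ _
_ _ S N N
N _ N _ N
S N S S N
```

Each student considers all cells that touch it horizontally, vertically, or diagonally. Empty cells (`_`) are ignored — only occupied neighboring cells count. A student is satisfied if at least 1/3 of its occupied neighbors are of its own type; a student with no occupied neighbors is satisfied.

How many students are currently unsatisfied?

4

(0,0)S 0/2 not
(0,1)N 3/4 satisfied
(0,2)N 5/5 satisfied
(0,3)N 4/4 satisfied
(0,4)N 2/2 satisfied
(1,1)N 3/7 satisfied
(1,2)N 6/8 satisfied
(1,3)N 5/6 satisfied
(2,0)S 2/4 satisfied
(2,1)S 4/7 satisfied
(2,2)S 3/7 satisfied
(2,3)N 2/4 satisfied
(3,0)N 0/3 not
(3,1)S 5/6 satisfied
(3,2)S 4/6 satisfied
(4,2)S 2/4 satisfied
(4,3)N 3/5 satisfied
(4,4)N 2/2 satisfied
(5,0)N 1/2 satisfied
(5,2)N 2/5 satisfied
(5,4)N 3/4 satisfied
(6,0)S 0/2 not
(6,1)N 2/4 satisfied
(6,2)S 1/3 satisfied
(6,3)S 1/4 not
(6,4)N 1/2 satisfied
Unsatisfied: (0,0), (3,0), (6,0), (6,3) — 4 in total.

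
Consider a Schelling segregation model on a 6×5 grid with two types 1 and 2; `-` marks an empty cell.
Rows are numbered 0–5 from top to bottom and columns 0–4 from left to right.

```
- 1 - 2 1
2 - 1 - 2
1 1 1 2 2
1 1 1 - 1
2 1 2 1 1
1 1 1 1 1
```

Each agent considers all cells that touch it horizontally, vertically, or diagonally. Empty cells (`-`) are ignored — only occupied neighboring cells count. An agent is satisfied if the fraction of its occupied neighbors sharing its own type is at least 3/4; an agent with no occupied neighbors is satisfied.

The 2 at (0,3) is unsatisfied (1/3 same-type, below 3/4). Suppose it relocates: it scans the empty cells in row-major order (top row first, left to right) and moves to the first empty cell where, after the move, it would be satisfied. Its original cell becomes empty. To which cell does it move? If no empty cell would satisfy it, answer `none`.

none

Vacating (0,3). Empty cells in order:
  (0,0): 1/2 same-type → still unsatisfied.
  (0,2): 0/2 same-type → still unsatisfied.
  (1,1): 1/6 same-type → still unsatisfied.
  (1,3): 3/6 same-type → still unsatisfied.
  (3,3): 3/8 same-type → still unsatisfied.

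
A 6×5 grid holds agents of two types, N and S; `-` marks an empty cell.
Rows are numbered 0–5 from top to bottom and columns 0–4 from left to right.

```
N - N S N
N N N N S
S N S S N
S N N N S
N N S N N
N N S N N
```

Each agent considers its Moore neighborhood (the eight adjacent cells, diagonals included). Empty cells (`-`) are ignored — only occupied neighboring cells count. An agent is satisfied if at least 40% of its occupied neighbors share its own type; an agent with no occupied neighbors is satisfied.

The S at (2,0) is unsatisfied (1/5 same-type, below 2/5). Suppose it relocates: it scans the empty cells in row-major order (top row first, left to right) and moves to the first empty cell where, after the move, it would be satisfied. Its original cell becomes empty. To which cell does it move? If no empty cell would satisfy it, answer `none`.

Vacating (2,0). Empty cells in order:
  (0,1): 0/5 same-type → still unsatisfied.

none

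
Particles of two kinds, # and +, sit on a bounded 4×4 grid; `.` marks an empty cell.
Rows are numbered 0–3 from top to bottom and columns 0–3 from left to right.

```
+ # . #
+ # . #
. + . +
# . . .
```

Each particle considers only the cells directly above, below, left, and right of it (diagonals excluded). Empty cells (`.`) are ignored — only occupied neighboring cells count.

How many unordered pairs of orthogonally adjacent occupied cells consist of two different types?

4

Scan each occupied cell's neighbors to the right and below so each pair is counted once.
Row 0: +(0,0)–#(0,1)≠ +(0,0)–+(1,0)= #(0,1)–#(1,1)= #(0,3)–#(1,3)=  → 1/4 unlike.
Row 1: +(1,0)–#(1,1)≠ #(1,1)–+(2,1)≠ #(1,3)–+(2,3)≠  → 3/3 unlike.
Total adjacent occupied pairs: 7; unlike-type pairs: 4.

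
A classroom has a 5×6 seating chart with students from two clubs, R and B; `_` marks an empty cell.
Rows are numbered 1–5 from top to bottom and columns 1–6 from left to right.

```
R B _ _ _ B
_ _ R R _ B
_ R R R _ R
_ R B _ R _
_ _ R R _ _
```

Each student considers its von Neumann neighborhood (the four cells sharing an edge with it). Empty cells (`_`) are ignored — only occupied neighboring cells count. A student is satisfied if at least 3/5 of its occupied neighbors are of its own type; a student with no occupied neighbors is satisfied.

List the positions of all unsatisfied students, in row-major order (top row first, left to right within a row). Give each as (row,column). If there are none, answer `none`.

(1,1)R 0/1 not
(1,2)B 0/1 not
(1,6)B 1/1 satisfied
(2,3)R 2/2 satisfied
(2,4)R 2/2 satisfied
(2,6)B 1/2 not
(3,2)R 2/2 satisfied
(3,3)R 3/4 satisfied
(3,4)R 2/2 satisfied
(3,6)R 0/1 not
(4,2)R 1/2 not
(4,3)B 0/3 not
(4,5)R 0/0 satisfied
(5,3)R 1/2 not
(5,4)R 1/1 satisfied

(1,1), (1,2), (2,6), (3,6), (4,2), (4,3), (5,3)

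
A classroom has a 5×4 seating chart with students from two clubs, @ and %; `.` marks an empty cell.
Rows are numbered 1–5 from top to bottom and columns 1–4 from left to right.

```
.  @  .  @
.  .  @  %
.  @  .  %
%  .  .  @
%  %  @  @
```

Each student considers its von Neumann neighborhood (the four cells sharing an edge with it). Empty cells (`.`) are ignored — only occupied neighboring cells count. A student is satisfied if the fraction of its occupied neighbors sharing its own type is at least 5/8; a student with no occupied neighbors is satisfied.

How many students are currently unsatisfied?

(1,2)@ 0/0 ok
(1,4)@ 0/1 unhappy
(2,3)@ 0/1 unhappy
(2,4)% 1/3 unhappy
(3,2)@ 0/0 ok
(3,4)% 1/2 unhappy
(4,1)% 1/1 ok
(4,4)@ 1/2 unhappy
(5,1)% 2/2 ok
(5,2)% 1/2 unhappy
(5,3)@ 1/2 unhappy
(5,4)@ 2/2 ok
Unsatisfied: (1,4), (2,3), (2,4), (3,4), (4,4), (5,2), (5,3) — 7 in total.

7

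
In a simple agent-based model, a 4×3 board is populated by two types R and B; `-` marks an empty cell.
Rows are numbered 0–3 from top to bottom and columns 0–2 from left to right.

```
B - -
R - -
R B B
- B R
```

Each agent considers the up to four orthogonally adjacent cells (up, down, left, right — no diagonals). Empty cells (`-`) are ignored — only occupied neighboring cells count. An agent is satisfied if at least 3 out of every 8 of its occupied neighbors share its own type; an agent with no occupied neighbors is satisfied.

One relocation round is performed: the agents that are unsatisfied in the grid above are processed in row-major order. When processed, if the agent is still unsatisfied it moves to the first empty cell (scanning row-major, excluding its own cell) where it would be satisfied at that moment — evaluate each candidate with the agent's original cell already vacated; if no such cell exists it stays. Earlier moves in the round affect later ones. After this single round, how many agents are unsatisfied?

Initially unsatisfied (in order): (0,0), (3,2).
  (0,0) → (0,1).
  (3,2) → (0,0).
Resulting grid:
R B -
R - -
R B B
- B -
Unsatisfied now: (0,1).

1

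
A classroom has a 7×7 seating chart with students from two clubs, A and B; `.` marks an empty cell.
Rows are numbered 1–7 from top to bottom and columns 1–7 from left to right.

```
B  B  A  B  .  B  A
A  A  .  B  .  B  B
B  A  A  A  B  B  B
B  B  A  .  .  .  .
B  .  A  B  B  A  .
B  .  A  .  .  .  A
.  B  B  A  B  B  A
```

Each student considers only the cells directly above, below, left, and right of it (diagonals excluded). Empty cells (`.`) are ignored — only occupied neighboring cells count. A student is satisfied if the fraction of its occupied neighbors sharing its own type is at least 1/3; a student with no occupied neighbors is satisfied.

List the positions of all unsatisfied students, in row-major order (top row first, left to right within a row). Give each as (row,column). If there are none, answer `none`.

(1,3), (1,7), (5,6), (7,4)

(1,1)B 1/2 ok
(1,2)B 1/3 ok
(1,3)A 0/2 unhappy
(1,4)B 1/2 ok
(1,6)B 1/2 ok
(1,7)A 0/2 unhappy
(2,1)A 1/3 ok
(2,2)A 2/3 ok
(2,4)B 1/2 ok
(2,6)B 3/3 ok
(2,7)B 2/3 ok
(3,1)B 1/3 ok
(3,2)A 2/4 ok
(3,3)A 3/3 ok
(3,4)A 1/3 ok
(3,5)B 1/2 ok
(3,6)B 3/3 ok
(3,7)B 2/2 ok
(4,1)B 3/3 ok
(4,2)B 1/3 ok
(4,3)A 2/3 ok
(5,1)B 2/2 ok
(5,3)A 2/3 ok
(5,4)B 1/2 ok
(5,5)B 1/2 ok
(5,6)A 0/1 unhappy
(6,1)B 1/1 ok
(6,3)A 1/2 ok
(6,7)A 1/1 ok
(7,2)B 1/1 ok
(7,3)B 1/3 ok
(7,4)A 0/2 unhappy
(7,5)B 1/2 ok
(7,6)B 1/2 ok
(7,7)A 1/2 ok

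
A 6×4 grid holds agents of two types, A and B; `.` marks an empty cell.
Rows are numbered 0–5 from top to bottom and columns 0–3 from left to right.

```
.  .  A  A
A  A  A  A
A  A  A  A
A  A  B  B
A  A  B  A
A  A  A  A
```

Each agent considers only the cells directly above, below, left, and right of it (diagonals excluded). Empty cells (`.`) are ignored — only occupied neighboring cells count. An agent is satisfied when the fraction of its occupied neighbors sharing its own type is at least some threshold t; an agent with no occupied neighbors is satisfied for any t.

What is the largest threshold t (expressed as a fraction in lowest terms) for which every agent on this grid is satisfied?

1/4

Row 0: (0,2)A 2/2 · (0,3)A 2/2
Row 1: (1,0)A 2/2 · (1,1)A 3/3 · (1,2)A 4/4 · (1,3)A 3/3
Row 2: (2,0)A 3/3 · (2,1)A 4/4 · (2,2)A 3/4 · (2,3)A 2/3
Row 3: (3,0)A 3/3 · (3,1)A 3/4 · (3,2)B 2/4 · (3,3)B 1/3
Row 4: (4,0)A 3/3 · (4,1)A 3/4 · (4,2)B 1/4 · (4,3)A 1/3
Row 5: (5,0)A 2/2 · (5,1)A 3/3 · (5,2)A 2/3 · (5,3)A 2/2
The smallest same-type fraction is 1/4 at (4,2), which reduces to 1/4. Any threshold above that leaves this agent unsatisfied.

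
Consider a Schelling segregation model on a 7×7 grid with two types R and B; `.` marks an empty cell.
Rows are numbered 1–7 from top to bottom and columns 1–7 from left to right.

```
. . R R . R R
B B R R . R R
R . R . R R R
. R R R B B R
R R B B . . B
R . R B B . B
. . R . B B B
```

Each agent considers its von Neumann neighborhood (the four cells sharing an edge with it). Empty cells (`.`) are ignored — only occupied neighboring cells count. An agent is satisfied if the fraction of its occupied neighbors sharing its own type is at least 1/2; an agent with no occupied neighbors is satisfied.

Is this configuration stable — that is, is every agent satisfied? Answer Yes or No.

Row 1: (1,3)R 2/2 ✓ · (1,4)R 2/2 ✓ · (1,6)R 2/2 ✓ · (1,7)R 2/2 ✓
Row 2: (2,1)B 1/2 ✓ · (2,2)B 1/2 ✓ · (2,3)R 3/4 ✓ · (2,4)R 2/2 ✓ · (2,6)R 3/3 ✓ · (2,7)R 3/3 ✓
Row 3: (3,1)R 0/1 ✗ · (3,3)R 2/2 ✓ · (3,5)R 1/2 ✓ · (3,6)R 3/4 ✓ · (3,7)R 3/3 ✓
Row 4: (4,2)R 2/2 ✓ · (4,3)R 3/4 ✓ · (4,4)R 1/3 ✗ · (4,5)B 1/3 ✗ · (4,6)B 1/3 ✗ · (4,7)R 1/3 ✗
Row 5: (5,1)R 2/2 ✓ · (5,2)R 2/3 ✓ · (5,3)B 1/4 ✗ · (5,4)B 2/3 ✓ · (5,7)B 1/2 ✓
Row 6: (6,1)R 1/1 ✓ · (6,3)R 1/3 ✗ · (6,4)B 2/3 ✓ · (6,5)B 2/2 ✓ · (6,7)B 2/2 ✓
Row 7: (7,3)R 1/1 ✓ · (7,5)B 2/2 ✓ · (7,6)B 2/2 ✓ · (7,7)B 2/2 ✓
For instance (3,1) has only 0/1 same-type neighbors, below 1/2.

No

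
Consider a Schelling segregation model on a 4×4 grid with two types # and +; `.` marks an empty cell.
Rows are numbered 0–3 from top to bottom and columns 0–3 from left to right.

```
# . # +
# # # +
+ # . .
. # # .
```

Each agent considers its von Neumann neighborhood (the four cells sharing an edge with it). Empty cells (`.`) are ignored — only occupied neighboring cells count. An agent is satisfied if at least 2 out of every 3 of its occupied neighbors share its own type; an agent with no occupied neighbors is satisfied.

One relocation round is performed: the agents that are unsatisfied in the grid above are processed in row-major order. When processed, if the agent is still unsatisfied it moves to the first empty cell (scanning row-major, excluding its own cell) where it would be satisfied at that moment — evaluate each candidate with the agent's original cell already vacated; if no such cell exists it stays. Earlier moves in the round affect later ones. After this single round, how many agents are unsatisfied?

1

Initially unsatisfied (in order): (0,2), (0,3), (1,3), (2,0).
  (0,2) → (0,1).
  (0,3): now satisfied by earlier moves; stays.
  (1,3) → (2,3).
  (2,0) → (1,3).
Resulting grid:
# # . +
# # # +
. # . +
. # # .
Unsatisfied now: (1,2).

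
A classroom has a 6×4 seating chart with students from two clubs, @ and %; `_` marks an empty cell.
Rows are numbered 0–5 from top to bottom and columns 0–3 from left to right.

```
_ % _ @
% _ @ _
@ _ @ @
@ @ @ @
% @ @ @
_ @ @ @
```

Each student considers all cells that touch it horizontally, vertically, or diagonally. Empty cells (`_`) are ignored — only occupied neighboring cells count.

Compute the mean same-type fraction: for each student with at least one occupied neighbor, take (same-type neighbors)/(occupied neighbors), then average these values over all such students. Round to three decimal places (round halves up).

(0,1)% 1/2
(0,3)@ 1/1
(1,0)% 1/2
(1,2)@ 3/4
(2,0)@ 2/3
(2,2)@ 5/5
(2,3)@ 4/4
(3,0)@ 3/4
(3,1)@ 6/7
(3,2)@ 7/7
(3,3)@ 5/5
(4,0)% 0/4
(4,1)@ 6/7
(4,2)@ 8/8
(4,3)@ 5/5
(5,1)@ 3/4
(5,2)@ 5/5
(5,3)@ 3/3
Sum over 18 students: 1/2 + 1/1 + 1/2 + 3/4 + 2/3 + 5/5 + 4/4 + 3/4 + 6/7 + 7/7 + 5/5 + 0/4 + 6/7 + 8/8 + 5/5 + 3/4 + 5/5 + 3/3 = 1229/84; mean = 1229/84 ÷ 18 = 1229/1512 = 0.812830… → 0.813.

0.813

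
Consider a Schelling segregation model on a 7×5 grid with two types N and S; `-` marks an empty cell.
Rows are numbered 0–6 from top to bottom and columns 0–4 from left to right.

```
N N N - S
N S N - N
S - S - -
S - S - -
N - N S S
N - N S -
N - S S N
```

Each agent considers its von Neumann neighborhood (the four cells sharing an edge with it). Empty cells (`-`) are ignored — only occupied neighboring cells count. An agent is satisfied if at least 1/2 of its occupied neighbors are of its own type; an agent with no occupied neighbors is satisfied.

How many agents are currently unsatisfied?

Row 0: (0,0)N 2/2 satisfied · (0,1)N 2/3 satisfied · (0,2)N 2/2 satisfied · (0,4)S 0/1 not
Row 1: (1,0)N 1/3 not · (1,1)S 0/3 not · (1,2)N 1/3 not · (1,4)N 0/1 not
Row 2: (2,0)S 1/2 satisfied · (2,2)S 1/2 satisfied
Row 3: (3,0)S 1/2 satisfied · (3,2)S 1/2 satisfied
Row 4: (4,0)N 1/2 satisfied · (4,2)N 1/3 not · (4,3)S 2/3 satisfied · (4,4)S 1/1 satisfied
Row 5: (5,0)N 2/2 satisfied · (5,2)N 1/3 not · (5,3)S 2/3 satisfied
Row 6: (6,0)N 1/1 satisfied · (6,2)S 1/2 satisfied · (6,3)S 2/3 satisfied · (6,4)N 0/1 not
Unsatisfied: (0,4), (1,0), (1,1), (1,2), (1,4), (4,2), (5,2), (6,4) — 8 in total.

8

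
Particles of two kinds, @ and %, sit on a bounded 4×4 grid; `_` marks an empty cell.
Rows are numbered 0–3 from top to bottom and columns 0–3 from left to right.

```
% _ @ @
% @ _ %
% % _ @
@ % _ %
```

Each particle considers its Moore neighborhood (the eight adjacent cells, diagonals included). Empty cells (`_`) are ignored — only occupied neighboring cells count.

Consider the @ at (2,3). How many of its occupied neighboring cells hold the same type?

Occupied neighbors of (2,3): (1,3)=%, (3,3)=%.
Same type (@): 0 of 2.

0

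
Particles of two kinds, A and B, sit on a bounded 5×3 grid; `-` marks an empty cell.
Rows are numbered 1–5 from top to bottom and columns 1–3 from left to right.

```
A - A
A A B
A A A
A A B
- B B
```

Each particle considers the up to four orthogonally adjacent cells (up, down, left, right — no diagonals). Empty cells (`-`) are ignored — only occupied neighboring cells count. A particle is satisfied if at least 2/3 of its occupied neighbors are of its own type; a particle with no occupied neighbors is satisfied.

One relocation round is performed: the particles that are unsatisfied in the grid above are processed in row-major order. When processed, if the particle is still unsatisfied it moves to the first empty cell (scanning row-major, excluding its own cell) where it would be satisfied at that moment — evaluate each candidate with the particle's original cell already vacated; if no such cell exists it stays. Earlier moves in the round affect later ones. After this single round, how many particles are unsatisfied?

Initially unsatisfied (in order): (1,3), (2,3), (3,3), (4,2), (4,3), (5,2).
  (1,3) → (1,2).
  (2,3): no empty cell satisfies it; stays.
  (3,3): no empty cell satisfies it; stays.
  (4,2): no empty cell satisfies it; stays.
  (4,3): no empty cell satisfies it; stays.
  (5,2): no empty cell satisfies it; stays.
Resulting grid:
A A -
A A B
A A A
A A B
- B B
Unsatisfied now: (2,3), (3,3), (4,2), (4,3), (5,2).

5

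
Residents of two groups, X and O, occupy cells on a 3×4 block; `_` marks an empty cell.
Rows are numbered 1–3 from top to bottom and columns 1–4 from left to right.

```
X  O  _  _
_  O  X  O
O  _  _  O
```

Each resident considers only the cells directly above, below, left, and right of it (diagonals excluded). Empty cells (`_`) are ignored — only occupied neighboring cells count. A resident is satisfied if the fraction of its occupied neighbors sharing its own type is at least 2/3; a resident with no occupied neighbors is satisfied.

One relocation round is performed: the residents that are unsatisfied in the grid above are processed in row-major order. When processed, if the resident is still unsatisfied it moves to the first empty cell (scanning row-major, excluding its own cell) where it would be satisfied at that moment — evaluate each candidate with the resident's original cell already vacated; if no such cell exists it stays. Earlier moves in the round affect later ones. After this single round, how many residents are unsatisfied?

0

Initially unsatisfied (in order): (1,1), (1,2), (2,2), (2,3), (2,4).
  (1,1): no empty cell satisfies it; stays.
  (1,2) → (1,4).
  (2,2) → (3,2).
  (2,3) → (1,2).
  (2,4): now satisfied by earlier moves; stays.
Resulting grid:
X X _ O
_ _ _ O
O O _ O
All satisfied now.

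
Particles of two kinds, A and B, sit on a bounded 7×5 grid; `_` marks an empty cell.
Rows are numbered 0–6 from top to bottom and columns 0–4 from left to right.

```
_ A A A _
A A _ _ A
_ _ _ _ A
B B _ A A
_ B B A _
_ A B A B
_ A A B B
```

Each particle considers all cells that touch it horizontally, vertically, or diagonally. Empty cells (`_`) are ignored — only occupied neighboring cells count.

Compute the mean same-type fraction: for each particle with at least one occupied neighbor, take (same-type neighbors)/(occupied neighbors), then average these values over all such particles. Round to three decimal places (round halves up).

Row 0: (0,1)A 3/3 · (0,2)A 3/3 · (0,3)A 2/2
Row 1: (1,0)A 2/2 · (1,1)A 3/3 · (1,4)A 2/2
Row 2: (2,4)A 3/3
Row 3: (3,0)B 2/2 · (3,1)B 3/3 · (3,3)A 3/4 · (3,4)A 3/3
Row 4: (4,1)B 4/5 · (4,2)B 3/7 · (4,3)A 3/6
Row 5: (5,1)A 2/5 · (5,2)B 3/8 · (5,3)A 2/7 · (5,4)B 2/4
Row 6: (6,1)A 2/3 · (6,2)A 3/5 · (6,3)B 3/5 · (6,4)B 2/3
Sum over 22 particles: 3/3 + 3/3 + 2/2 + 2/2 + 3/3 + 2/2 + 3/3 + 2/2 + 3/3 + 3/4 + 3/3 + 4/5 + 3/7 + 3/6 + 2/5 + 3/8 + 2/7 + 2/4 + 2/3 + 3/5 + 3/5 + 2/3 = 13921/840; mean = 13921/840 ÷ 22 = 13921/18480 = 0.753300… → 0.753.

0.753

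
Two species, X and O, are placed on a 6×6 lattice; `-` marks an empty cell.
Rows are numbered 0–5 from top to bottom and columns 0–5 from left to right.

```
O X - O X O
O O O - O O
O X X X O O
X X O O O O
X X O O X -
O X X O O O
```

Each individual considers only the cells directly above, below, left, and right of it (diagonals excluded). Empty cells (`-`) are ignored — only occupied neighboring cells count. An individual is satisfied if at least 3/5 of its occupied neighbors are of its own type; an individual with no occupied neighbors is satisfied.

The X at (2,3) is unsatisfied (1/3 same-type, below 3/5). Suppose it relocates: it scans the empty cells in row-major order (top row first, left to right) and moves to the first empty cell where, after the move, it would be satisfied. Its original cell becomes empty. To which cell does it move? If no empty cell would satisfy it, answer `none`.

Vacating (2,3). Empty cells in order:
  (0,2): 1/3 same-type → still unsatisfied.
  (1,3): 0/3 same-type → still unsatisfied.
  (4,5): 1/3 same-type → still unsatisfied.

none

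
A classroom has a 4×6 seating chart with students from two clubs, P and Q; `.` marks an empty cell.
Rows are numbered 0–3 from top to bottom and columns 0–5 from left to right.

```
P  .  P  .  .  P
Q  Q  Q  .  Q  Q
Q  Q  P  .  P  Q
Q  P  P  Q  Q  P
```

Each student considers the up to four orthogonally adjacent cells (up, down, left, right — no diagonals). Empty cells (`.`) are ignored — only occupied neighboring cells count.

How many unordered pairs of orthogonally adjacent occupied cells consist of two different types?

Scan each occupied cell's neighbors to the right and below so each pair is counted once.
From row 0: 3 unlike of 3 pairs (running 3/3).
From row 1: 2 unlike of 8 pairs (running 5/11).
From row 2: 5 unlike of 8 pairs (running 10/19).
From row 3: 3 unlike of 5 pairs (running 13/24).
Total adjacent occupied pairs: 24; unlike-type pairs: 13.

13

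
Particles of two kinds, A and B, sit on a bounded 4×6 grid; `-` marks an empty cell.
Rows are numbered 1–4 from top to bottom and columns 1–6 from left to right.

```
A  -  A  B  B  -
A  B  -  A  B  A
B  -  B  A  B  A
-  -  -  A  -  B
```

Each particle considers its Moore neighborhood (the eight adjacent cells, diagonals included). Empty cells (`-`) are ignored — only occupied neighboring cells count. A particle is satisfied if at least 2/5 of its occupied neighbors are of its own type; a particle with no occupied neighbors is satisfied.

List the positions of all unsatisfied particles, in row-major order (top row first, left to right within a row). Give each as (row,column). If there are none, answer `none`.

(1,1)A 1/2 satisfied
(1,3)A 1/3 not
(1,4)B 2/4 satisfied
(1,5)B 2/4 satisfied
(2,1)A 1/3 not
(2,2)B 2/5 satisfied
(2,4)A 2/7 not
(2,5)B 3/7 satisfied
(2,6)A 1/4 not
(3,1)B 1/2 satisfied
(3,3)B 1/4 not
(3,4)A 2/5 satisfied
(3,5)B 2/7 not
(3,6)A 1/4 not
(4,4)A 1/3 not
(4,6)B 1/2 satisfied

(1,3), (2,1), (2,4), (2,6), (3,3), (3,5), (3,6), (4,4)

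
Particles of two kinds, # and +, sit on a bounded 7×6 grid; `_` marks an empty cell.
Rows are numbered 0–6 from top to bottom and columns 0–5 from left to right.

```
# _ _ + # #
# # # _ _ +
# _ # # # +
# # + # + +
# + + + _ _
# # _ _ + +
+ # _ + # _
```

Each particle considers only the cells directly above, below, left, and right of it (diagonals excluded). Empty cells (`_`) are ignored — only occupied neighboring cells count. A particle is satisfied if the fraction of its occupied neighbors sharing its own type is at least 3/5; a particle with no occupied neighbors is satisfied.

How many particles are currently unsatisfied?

16

Row 0: (0,0)# 1/1 ok · (0,3)+ 0/1 unhappy · (0,4)# 1/2 unhappy · (0,5)# 1/2 unhappy
Row 1: (1,0)# 3/3 ok · (1,1)# 2/2 ok · (1,2)# 2/2 ok · (1,5)+ 1/2 unhappy
Row 2: (2,0)# 2/2 ok · (2,2)# 2/3 ok · (2,3)# 3/3 ok · (2,4)# 1/3 unhappy · (2,5)+ 2/3 ok
Row 3: (3,0)# 3/3 ok · (3,1)# 1/3 unhappy · (3,2)+ 1/4 unhappy · (3,3)# 1/4 unhappy · (3,4)+ 1/3 unhappy · (3,5)+ 2/2 ok
Row 4: (4,0)# 2/3 ok · (4,1)+ 1/4 unhappy · (4,2)+ 3/3 ok · (4,3)+ 1/2 unhappy
Row 5: (5,0)# 2/3 ok · (5,1)# 2/3 ok · (5,4)+ 1/2 unhappy · (5,5)+ 1/1 ok
Row 6: (6,0)+ 0/2 unhappy · (6,1)# 1/2 unhappy · (6,3)+ 0/1 unhappy · (6,4)# 0/2 unhappy
Unsatisfied: (0,3), (0,4), (0,5), (1,5), (2,4), (3,1), (3,2), (3,3), (3,4), (4,1), (4,3), (5,4), (6,0), (6,1), (6,3), (6,4) — 16 in total.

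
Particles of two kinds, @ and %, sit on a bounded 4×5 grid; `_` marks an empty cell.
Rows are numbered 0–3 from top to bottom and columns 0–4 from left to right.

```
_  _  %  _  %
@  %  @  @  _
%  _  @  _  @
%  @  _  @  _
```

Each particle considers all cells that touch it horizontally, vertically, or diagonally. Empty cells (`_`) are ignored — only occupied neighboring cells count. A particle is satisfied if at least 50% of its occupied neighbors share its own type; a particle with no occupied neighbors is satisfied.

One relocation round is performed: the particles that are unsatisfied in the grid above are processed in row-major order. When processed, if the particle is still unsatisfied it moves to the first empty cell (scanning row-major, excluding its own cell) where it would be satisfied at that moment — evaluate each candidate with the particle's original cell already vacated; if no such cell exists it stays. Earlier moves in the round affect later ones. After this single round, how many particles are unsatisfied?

Initially unsatisfied (in order): (0,2), (0,4), (1,0), (1,1), (3,1).
  (0,2) → (0,0).
  (0,4) → (0,1).
  (1,0) → (0,2).
  (1,1): now satisfied by earlier moves; stays.
  (3,1) → (0,3).
Resulting grid:
% % @ @ _
_ % @ @ _
% _ @ _ @
% _ _ @ _
All satisfied now.

0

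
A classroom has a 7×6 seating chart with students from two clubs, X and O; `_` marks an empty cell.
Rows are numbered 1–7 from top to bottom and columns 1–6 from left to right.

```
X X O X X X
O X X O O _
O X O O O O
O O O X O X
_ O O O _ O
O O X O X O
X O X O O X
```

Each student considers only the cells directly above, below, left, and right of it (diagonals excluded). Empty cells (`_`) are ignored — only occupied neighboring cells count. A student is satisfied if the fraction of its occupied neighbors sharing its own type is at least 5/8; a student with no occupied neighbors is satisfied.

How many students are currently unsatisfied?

23

Row 1: (1,1)X 1/2 not · (1,2)X 2/3 satisfied · (1,3)O 0/3 not · (1,4)X 1/3 not · (1,5)X 2/3 satisfied · (1,6)X 1/1 satisfied
Row 2: (2,1)O 1/3 not · (2,2)X 3/4 satisfied · (2,3)X 1/4 not · (2,4)O 2/4 not · (2,5)O 2/3 satisfied
Row 3: (3,1)O 2/3 satisfied · (3,2)X 1/4 not · (3,3)O 2/4 not · (3,4)O 3/4 satisfied · (3,5)O 4/4 satisfied · (3,6)O 1/2 not
Row 4: (4,1)O 2/2 satisfied · (4,2)O 3/4 satisfied · (4,3)O 3/4 satisfied · (4,4)X 0/4 not · (4,5)O 1/3 not · (4,6)X 0/3 not
Row 5: (5,2)O 3/3 satisfied · (5,3)O 3/4 satisfied · (5,4)O 2/3 satisfied · (5,6)O 1/2 not
Row 6: (6,1)O 1/2 not · (6,2)O 3/4 satisfied · (6,3)X 1/4 not · (6,4)O 2/4 not · (6,5)X 0/3 not · (6,6)O 1/3 not
Row 7: (7,1)X 0/2 not · (7,2)O 1/3 not · (7,3)X 1/3 not · (7,4)O 2/3 satisfied · (7,5)O 1/3 not · (7,6)X 0/2 not
Unsatisfied: (1,1), (1,3), (1,4), (2,1), (2,3), (2,4), (3,2), (3,3), (3,6), (4,4), (4,5), (4,6), (5,6), (6,1), (6,3), (6,4), (6,5), (6,6), (7,1), (7,2), (7,3), (7,5), (7,6) — 23 in total.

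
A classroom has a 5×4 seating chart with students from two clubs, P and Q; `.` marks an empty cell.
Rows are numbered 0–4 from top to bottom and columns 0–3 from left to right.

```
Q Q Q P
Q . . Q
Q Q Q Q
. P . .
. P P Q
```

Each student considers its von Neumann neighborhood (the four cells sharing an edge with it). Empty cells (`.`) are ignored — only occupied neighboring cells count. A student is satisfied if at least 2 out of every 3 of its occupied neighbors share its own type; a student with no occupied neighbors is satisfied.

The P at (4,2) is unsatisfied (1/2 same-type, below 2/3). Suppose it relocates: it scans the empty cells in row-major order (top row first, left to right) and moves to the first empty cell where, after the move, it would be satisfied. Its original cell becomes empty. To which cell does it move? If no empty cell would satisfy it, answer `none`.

(4,0)

Vacating (4,2). Empty cells in order:
  (1,1): 0/3 same-type → still unsatisfied.
  (1,2): 0/3 same-type → still unsatisfied.
  (3,0): 1/2 same-type → still unsatisfied.
  (3,2): 1/2 same-type → still unsatisfied.
  (3,3): 0/2 same-type → still unsatisfied.
  (4,0): 1/1 same-type → satisfied — stop here.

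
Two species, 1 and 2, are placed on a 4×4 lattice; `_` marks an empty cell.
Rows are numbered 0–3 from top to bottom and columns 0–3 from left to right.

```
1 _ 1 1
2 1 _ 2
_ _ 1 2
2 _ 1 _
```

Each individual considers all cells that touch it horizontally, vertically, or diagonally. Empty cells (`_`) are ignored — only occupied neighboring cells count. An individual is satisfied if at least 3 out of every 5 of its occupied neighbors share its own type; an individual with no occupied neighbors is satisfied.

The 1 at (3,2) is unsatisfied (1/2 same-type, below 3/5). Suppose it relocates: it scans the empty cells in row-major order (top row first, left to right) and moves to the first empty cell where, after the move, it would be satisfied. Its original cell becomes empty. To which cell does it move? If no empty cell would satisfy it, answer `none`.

(0,1)

Vacating (3,2). Empty cells in order:
  (0,1): 3/4 same-type → satisfied — stop here.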